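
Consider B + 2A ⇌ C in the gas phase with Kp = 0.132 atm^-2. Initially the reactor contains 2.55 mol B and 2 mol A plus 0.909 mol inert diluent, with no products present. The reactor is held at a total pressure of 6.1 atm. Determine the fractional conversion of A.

X = 0.502

Take 2 mol A as basis and let X be its fractional conversion, so ξ = X.
Species balance: n_B = 2.55 − X; n_A = 2 − 2X; n_C = X; n_I = 0.909 (inert).
Summing: n_T = 5.46 − 2X.
Mole fractions y_i = n_i/n_T; Kp = p_C / (p_B p_A^2) with p_i = y_i·P.
Substituting and setting equal to 0.132 atm^-2 gives a polynomial in X; the root in (0,1) is X = 0.502.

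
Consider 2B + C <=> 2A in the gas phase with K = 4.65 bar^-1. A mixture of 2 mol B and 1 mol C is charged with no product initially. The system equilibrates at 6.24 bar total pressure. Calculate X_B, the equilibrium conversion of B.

Take 2 mol B as basis and let X be its fractional conversion, so ξ = X.
Mole table: n_B = 2 − 2X; n_C = 1 − X; n_A = 2X.
n_T = Σnᵢ = 3 − X.
With p_i = (n_i/n_T)P, K = p_A^2 / (p_B^2 p_C).
Substituting and setting equal to 4.65 bar^-1 gives a polynomial in X; the root in (0,1) is X = 0.670.

X = 0.670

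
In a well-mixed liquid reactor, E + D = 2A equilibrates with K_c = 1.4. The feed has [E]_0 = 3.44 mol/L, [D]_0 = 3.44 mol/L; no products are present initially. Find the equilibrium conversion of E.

Let X = conversion of E; extent ξ = 3.44·X mol/L.
Concentrations: [E] = 3.44 − 3.44X; [D] = 3.44 − 3.44X; [A] = 6.88X.
K_c = [A]^2 / ([E] [D]).
Equating to 1.4: the physical root is X = 0.372.

X = 0.372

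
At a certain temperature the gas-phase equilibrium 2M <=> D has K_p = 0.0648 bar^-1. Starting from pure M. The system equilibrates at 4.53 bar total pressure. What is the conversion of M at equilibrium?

X = 0.322

Take 1 mol M as basis and let X be its fractional conversion, so ξ = 0.5X.
Mole table: n_M = 1 − X; n_D = 0.5X.
Summing: n_T = 1 − 0.5X.
y_i = n_i/n_T, p_i = y_i·P. K_p = p_D / (p_M^2).
This yields a degree-2 equation in X; solving on (0,1), X = 0.322.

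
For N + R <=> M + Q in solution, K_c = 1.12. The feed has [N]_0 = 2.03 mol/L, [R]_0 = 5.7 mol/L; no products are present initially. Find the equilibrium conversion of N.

Let X = conversion of N; extent ξ = 2.03·X mol/L.
Concentrations: [N] = 2.03 − 2.03X; [R] = 5.7 − 2.03X; [M] = 2.03X; [Q] = 2.03X.
K_c = [M] [Q] / ([N] [R]).
Solving K_c = 1.12 for X ∈ (0,1): X = 0.753.

X = 0.753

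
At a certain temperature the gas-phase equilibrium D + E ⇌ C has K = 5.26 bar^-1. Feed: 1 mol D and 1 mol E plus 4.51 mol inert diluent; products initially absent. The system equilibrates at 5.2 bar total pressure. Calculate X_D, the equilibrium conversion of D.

Let X = conversion of D (basis 1 mol D); extent of reaction ξ = X.
At extent ξ: n_D = 1 − X; n_E = 1 − X; n_C = X; n_I = 4.51 (inert).
Total moles n_T = 6.51 − X.
Mole fractions y_i = n_i/n_T; K = p_C / (p_D p_E) with p_i = y_i·P.
Substituting and setting equal to 5.26 bar^-1 gives a polynomial in X; the root in (0,1) is X = 0.632.

X = 0.632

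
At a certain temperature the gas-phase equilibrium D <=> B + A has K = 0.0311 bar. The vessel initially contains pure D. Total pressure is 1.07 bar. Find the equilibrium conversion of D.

Basis: 1 mol D initially; let X = conversion of D. Extent ξ = X.
At extent ξ: n_D = 1 − X; n_B = X; n_A = X.
Summing: n_T = 1 + X.
Mole fractions y_i = n_i/n_T; K = p_B p_A / (p_D) with p_i = y_i·P.
This yields a degree-2 equation in X; solving on (0,1), X = 0.168.

X = 0.168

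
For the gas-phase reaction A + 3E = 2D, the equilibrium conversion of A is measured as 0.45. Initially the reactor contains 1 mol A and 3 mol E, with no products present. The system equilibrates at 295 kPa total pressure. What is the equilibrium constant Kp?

Basis: 1 mol A initially; let X = conversion of A. Extent ξ = X.
At extent ξ: n_A = 1 − X; n_E = 3 − 3X; n_D = 2X.
Total moles n_T = 4 − 2X.
At X = 0.45: n_A = 0.55, n_E = 1.65, n_D = 0.9, n_T = 3.1.
p_i = (n_i/n_T)·P. Kp = p_D^2 / (p_A p_E^3) = 3.62e-05 kPa^-2.

Kp = 3.62e-05 kPa^-2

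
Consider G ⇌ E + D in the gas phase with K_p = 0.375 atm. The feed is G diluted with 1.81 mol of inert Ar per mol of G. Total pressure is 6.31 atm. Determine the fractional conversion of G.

Let X = conversion of G (basis 1 mol G); extent of reaction ξ = X.
Species balance: n_G = 1 − X; n_E = X; n_D = X; n_I = 1.81 (inert).
Summing: n_T = 2.81 + X.
Mole fractions y_i = n_i/n_T; K_p = p_E p_D / (p_G) with p_i = y_i·P.
Setting this equal to 0.375 atm and taking the physical root (0 < X < 1) gives X = 0.349.

X = 0.349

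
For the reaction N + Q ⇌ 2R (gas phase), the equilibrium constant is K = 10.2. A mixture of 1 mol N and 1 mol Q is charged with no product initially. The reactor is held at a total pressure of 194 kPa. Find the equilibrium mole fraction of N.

Let X = conversion of N (basis 1 mol N); extent of reaction ξ = X.
At extent ξ: n_N = 1 − X; n_Q = 1 − X; n_R = 2X.
Total moles n_T = 2 (Δν = 0, constant).
With p_i = (n_i/n_T)P, K = p_R^2 / (p_N p_Q).
Substituting and setting equal to 10.2 gives a polynomial in X; the root in (0,1) is X = 0.615.
Then n_N = 0.385, n_T = 2, so y_N = 0.193.

y_N = 0.193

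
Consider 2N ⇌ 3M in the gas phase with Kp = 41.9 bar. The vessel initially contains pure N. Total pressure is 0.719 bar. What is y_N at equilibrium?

y_N = 0.110

Take 1 mol N as basis and let X be its fractional conversion, so ξ = 0.5X.
Mole table: n_N = 1 − X; n_M = 1.5X.
Summing: n_T = 1 + 0.5X.
With p_i = (n_i/n_T)P, Kp = p_M^3 / (p_N^2).
This yields a degree-3 equation in X; solving on (0,1), X = 0.844.
Then n_N = 0.156, n_T = 1.42, so y_N = 0.110.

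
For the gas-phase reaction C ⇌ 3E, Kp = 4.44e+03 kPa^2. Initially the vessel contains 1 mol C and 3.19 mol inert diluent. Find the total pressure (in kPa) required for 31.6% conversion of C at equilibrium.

P = 288 kPa

Take 1 mol C as basis and let X be its fractional conversion, so ξ = X.
Mole table: n_C = 1 − X; n_E = 3X; n_I = 3.19 (inert).
Total moles n_T = 4.19 + 2X.
Kp = p_E^3 / (p_C) with p_i = (n_i/n_T)·P.
At X = 0.316: the mole-fraction product g(X) = Π y_i^ν_i = 0.05357. Since Kp = g(X)·P^{2}, P = (Kp/g)^(1/2) = (4.44e+03/0.05357)^(1/2) = 288 kPa.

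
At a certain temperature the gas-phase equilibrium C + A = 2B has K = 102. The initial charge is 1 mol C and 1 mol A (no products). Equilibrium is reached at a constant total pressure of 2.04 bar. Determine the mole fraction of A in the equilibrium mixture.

y_A = 0.083

Take 1 mol C as basis and let X be its fractional conversion, so ξ = X.
Moles: n_C = 1 − X; n_A = 1 − X; n_B = 2X.
Total moles n_T = 2 (Δν = 0, constant).
With p_i = (n_i/n_T)P, K = p_B^2 / (p_C p_A).
Setting this equal to 102 and taking the physical root (0 < X < 1) gives X = 0.835.
Then n_A = 0.165, n_T = 2, so y_A = 0.083.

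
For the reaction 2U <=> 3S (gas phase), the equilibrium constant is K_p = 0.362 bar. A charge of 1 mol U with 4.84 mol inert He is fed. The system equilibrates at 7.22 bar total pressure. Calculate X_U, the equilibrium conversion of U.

Let X = conversion of U (basis 1 mol U); extent of reaction ξ = 0.5X.
At extent ξ: n_U = 1 − X; n_S = 1.5X; n_I = 4.84 (inert).
Total moles n_T = 5.84 + 0.5X.
Mole fractions y_i = n_i/n_T; K_p = p_S^3 / (p_U^2) with p_i = y_i·P.
This yields a degree-3 equation in X; solving on (0,1), X = 0.339.

X = 0.339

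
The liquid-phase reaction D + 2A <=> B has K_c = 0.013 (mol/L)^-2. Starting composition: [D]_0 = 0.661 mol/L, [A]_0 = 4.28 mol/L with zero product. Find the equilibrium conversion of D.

Let X = conversion of D; extent ξ = 0.661·X mol/L.
Concentrations: [D] = 0.661 − 0.661X; [A] = 4.28 − 1.32X; [B] = 0.661X.
K_c = [B] / ([D] [A]^2).
Setting equal to 0.013 and solving for X on (0,1) gives X = 0.176.

X = 0.176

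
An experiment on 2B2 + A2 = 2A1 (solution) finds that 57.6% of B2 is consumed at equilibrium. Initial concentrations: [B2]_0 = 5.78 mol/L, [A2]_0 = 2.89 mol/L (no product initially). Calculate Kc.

Let X = conversion of B2.
Concentrations: [B2] = 5.78 − 5.78X; [A2] = 2.89 − 2.89X; [A1] = 5.78X.
At X = 0.576: [B2] = 2.45, [A2] = 1.23, [A1] = 3.33.
Kc = [A1]^2 / ([B2]^2 [A2]) = 1.51 L/mol.

Kc = 1.51 L/mol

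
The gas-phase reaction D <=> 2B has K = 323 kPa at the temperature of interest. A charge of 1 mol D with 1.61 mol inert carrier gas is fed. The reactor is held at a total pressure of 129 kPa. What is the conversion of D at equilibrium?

X = 0.739

Let X = conversion of D (basis 1 mol D); extent of reaction ξ = X.
At extent ξ: n_D = 1 − X; n_B = 2X; n_I = 1.61 (inert).
Total moles n_T = 2.61 + X.
With p_i = (n_i/n_T)P, K = p_B^2 / (p_D).
Equating to 323 kPa and solving on 0 < X < 1: X = 0.739.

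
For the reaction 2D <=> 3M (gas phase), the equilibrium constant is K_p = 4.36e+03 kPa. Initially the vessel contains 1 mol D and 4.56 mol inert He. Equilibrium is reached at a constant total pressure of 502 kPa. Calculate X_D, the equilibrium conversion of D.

Basis: 1 mol D initially; let X = conversion of D. Extent ξ = 0.5X.
Mole table: n_D = 1 − X; n_M = 1.5X; n_I = 4.56 (inert).
Summing: n_T = 5.56 + 0.5X.
Mole fractions y_i = n_i/n_T; K_p = p_M^3 / (p_D^2) with p_i = y_i·P.
Equating to 4.36e+03 kPa and solving on 0 < X < 1: X = 0.813.

X = 0.813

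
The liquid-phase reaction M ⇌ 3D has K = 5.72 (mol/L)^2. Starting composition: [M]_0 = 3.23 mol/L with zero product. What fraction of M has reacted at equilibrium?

X = 0.248

Let X = conversion of M; extent ξ = 3.23·X mol/L.
Concentrations: [M] = 3.23 − 3.23X; [D] = 9.69X.
K = [D]^3 / ([M]).
Solving K = 5.72 for X ∈ (0,1): X = 0.248.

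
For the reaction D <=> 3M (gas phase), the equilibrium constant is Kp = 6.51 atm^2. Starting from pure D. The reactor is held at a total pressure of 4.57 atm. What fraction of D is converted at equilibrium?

X = 0.272

Let X = conversion of D (basis 1 mol D); extent of reaction ξ = X.
Moles: n_D = 1 − X; n_M = 3X.
Total moles n_T = 1 + 2X.
Mole fractions y_i = n_i/n_T; Kp = p_M^3 / (p_D) with p_i = y_i·P.
Equating to 6.51 atm^2 and solving on 0 < X < 1: X = 0.272.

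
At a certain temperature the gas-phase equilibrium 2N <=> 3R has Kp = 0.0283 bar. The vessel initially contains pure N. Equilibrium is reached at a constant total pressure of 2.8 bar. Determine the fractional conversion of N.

X = 0.134

Let X = conversion of N (basis 1 mol N); extent of reaction ξ = 0.5X.
Species balance: n_N = 1 − X; n_R = 1.5X.
Total moles n_T = 1 + 0.5X.
y_i = n_i/n_T, p_i = y_i·P. Kp = p_R^3 / (p_N^2).
Setting this equal to 0.0283 bar and taking the physical root (0 < X < 1) gives X = 0.134.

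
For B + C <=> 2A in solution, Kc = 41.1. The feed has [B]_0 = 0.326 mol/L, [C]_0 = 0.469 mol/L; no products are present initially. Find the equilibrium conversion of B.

Let X = conversion of B; extent ξ = 0.326·X mol/L.
Concentrations: [B] = 0.326 − 0.326X; [C] = 0.469 − 0.326X; [A] = 0.652X.
Kc = [A]^2 / ([B] [C]).
Solving Kc = 41.1 for X ∈ (0,1): X = 0.870.

X = 0.870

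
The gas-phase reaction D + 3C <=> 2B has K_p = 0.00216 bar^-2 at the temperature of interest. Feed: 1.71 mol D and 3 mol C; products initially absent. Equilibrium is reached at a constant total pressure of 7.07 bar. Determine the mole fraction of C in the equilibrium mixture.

y_C = 0.565

Basis: 3 mol C initially; let X = conversion of C. Extent ξ = X.
Mole table: n_D = 1.71 − X; n_C = 3 − 3X; n_B = 2X.
n_T = Σnᵢ = 4.71 − 2X.
Mole fractions y_i = n_i/n_T; K_p = p_B^2 / (p_D p_C^3) with p_i = y_i·P.
Equating to 0.00216 bar^-2 and solving on 0 < X < 1: X = 0.180.
Then n_C = 2.46, n_T = 4.35, so y_C = 0.565.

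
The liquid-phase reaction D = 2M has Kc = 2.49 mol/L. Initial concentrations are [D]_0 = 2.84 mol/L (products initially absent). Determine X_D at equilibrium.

X = 0.371

Let X = conversion of D; extent ξ = 2.84·X mol/L.
Concentrations: [D] = 2.84 − 2.84X; [M] = 5.68X.
Kc = [M]^2 / ([D]).
Solving Kc = 2.49 for X ∈ (0,1): X = 0.371.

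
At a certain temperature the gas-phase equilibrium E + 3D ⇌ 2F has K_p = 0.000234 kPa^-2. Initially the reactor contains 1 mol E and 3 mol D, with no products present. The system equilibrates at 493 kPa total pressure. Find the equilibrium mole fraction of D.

y_D = 0.350

Basis: 1 mol E initially; let X = conversion of E. Extent ξ = X.
At extent ξ: n_E = 1 − X; n_D = 3 − 3X; n_F = 2X.
n_T = Σnᵢ = 4 − 2X.
With p_i = (n_i/n_T)P, K_p = p_F^2 / (p_E p_D^3).
Equating to 0.000234 kPa^-2 and solving on 0 < X < 1: X = 0.696.
Then n_D = 0.913, n_T = 2.61, so y_D = 0.350.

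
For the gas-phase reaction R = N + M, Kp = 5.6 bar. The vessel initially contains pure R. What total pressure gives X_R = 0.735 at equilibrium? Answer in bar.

Take 1 mol R as basis and let X be its fractional conversion, so ξ = X.
Moles: n_R = 1 − X; n_N = X; n_M = X.
Total moles n_T = 1 + X.
Kp = p_N p_M / (p_R) with p_i = (n_i/n_T)·P.
At X = 0.735: the mole-fraction product g(X) = Π y_i^ν_i = 1.175. Since Kp = g(X)·P^{1}, P = (Kp/g)^(1/1) = (5.6/1.175)^(1/1) = 4.77 bar.

P = 4.77 bar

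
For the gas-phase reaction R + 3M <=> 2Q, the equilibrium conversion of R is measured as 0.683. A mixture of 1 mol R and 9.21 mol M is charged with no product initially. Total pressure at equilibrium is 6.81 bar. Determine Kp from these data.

Let X = conversion of R (basis 1 mol R); extent of reaction ξ = X.
Moles: n_R = 1 − X; n_M = 9.21 − 3X; n_Q = 2X.
Summing: n_T = 10.2 − 2X.
At X = 0.683: n_R = 0.317, n_M = 7.16, n_Q = 1.37, n_T = 8.84.
p_i = (n_i/n_T)·P. Kp = p_Q^2 / (p_R p_M^3) = 0.027 bar^-2.

Kp = 0.027 bar^-2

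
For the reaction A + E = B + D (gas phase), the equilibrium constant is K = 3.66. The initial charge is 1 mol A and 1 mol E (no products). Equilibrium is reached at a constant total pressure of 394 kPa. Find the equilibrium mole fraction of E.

Take 1 mol A as basis and let X be its fractional conversion, so ξ = X.
Mole table: n_A = 1 − X; n_E = 1 − X; n_B = X; n_D = X.
Since Δν = 0, n_T = 2 throughout.
y_i = n_i/n_T, p_i = y_i·P. K = p_B p_D / (p_A p_E).
Substituting and setting equal to 3.66 gives a polynomial in X; the root in (0,1) is X = 0.657.
Then n_E = 0.343, n_T = 2, so y_E = 0.172.

y_E = 0.172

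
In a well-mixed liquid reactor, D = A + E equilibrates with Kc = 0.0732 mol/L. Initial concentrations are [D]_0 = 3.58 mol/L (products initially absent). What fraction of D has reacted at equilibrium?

X = 0.133

Let X = conversion of D; extent ξ = 3.58·X mol/L.
Concentrations: [D] = 3.58 − 3.58X; [A] = 3.58X; [E] = 3.58X.
Kc = [A] [E] / ([D]).
This equals 0.0732 at X = 0.133 (the root in 0 < X < 1).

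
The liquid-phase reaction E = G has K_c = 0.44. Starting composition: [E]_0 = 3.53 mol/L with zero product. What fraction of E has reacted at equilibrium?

X = 0.306

Let X = conversion of E; extent ξ = 3.53·X mol/L.
Concentrations: [E] = 3.53 − 3.53X; [G] = 3.53X.
K_c = [G] / ([E]).
Equating to 0.44: the physical root is X = 0.306.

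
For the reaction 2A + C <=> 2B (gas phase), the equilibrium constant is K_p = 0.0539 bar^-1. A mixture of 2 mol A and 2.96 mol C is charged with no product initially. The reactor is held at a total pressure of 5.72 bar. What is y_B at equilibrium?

y_B = 0.127

Let X = conversion of A (basis 2 mol A); extent of reaction ξ = X.
Mole table: n_A = 2 − 2X; n_C = 2.96 − X; n_B = 2X.
n_T = Σnᵢ = 4.96 − X.
y_i = n_i/n_T, p_i = y_i·P. K_p = p_B^2 / (p_A^2 p_C).
Equating to 0.0539 bar^-1 and solving on 0 < X < 1: X = 0.296.
Then n_B = 0.591, n_T = 4.66, so y_B = 0.127.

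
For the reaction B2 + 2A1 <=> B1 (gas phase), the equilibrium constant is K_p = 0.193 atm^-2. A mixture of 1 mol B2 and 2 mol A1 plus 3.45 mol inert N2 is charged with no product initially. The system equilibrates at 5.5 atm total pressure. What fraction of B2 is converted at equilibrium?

X = 0.265

Take 1 mol B2 as basis and let X be its fractional conversion, so ξ = X.
Mole table: n_B2 = 1 − X; n_A1 = 2 − 2X; n_B1 = X; n_I = 3.45 (inert).
Summing: n_T = 6.45 − 2X.
y_i = n_i/n_T, p_i = y_i·P. K_p = p_B1 / (p_B2 p_A1^2).
This yields a degree-3 equation in X; solving on (0,1), X = 0.265.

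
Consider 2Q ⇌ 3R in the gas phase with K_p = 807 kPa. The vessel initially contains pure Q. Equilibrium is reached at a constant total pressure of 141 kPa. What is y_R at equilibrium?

y_R = 0.736

Take 1 mol Q as basis and let X be its fractional conversion, so ξ = 0.5X.
Moles: n_Q = 1 − X; n_R = 1.5X.
Summing: n_T = 1 + 0.5X.
y_i = n_i/n_T, p_i = y_i·P. K_p = p_R^3 / (p_Q^2).
This yields a degree-3 equation in X; solving on (0,1), X = 0.650.
Then n_R = 0.975, n_T = 1.33, so y_R = 0.736.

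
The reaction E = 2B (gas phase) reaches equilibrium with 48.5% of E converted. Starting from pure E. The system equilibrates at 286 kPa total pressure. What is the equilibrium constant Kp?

Kp = 352 kPa

Take 1 mol E as basis and let X be its fractional conversion, so ξ = X.
Species balance: n_E = 1 − X; n_B = 2X.
Summing: n_T = 1 + X.
At X = 0.485: n_E = 0.515, n_B = 0.97, n_T = 1.48.
p_i = (n_i/n_T)·P. Kp = p_B^2 / (p_E) = 352 kPa.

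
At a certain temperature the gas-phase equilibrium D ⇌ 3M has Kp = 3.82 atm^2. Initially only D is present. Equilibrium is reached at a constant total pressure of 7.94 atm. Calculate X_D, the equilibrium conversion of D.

X = 0.147

Basis: 1 mol D initially; let X = conversion of D. Extent ξ = X.
At extent ξ: n_D = 1 − X; n_M = 3X.
Summing: n_T = 1 + 2X.
With p_i = (n_i/n_T)P, Kp = p_M^3 / (p_D).
Setting this equal to 3.82 atm^2 and taking the physical root (0 < X < 1) gives X = 0.147.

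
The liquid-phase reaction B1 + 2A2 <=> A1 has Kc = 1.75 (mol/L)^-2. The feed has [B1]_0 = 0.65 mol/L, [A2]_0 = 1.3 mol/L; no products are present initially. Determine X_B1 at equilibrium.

X = 0.462

Let X = conversion of B1; extent ξ = 0.65·X mol/L.
Concentrations: [B1] = 0.65 − 0.65X; [A2] = 1.3 − 1.3X; [A1] = 0.65X.
Kc = [A1] / ([B1] [A2]^2).
This equals 1.75 at X = 0.462 (the root in 0 < X < 1).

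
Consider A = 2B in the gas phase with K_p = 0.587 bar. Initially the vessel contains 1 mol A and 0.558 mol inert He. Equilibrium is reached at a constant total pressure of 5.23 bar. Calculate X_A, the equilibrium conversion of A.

Let X = conversion of A (basis 1 mol A); extent of reaction ξ = X.
Species balance: n_A = 1 − X; n_B = 2X; n_I = 0.558 (inert).
Total moles n_T = 1.56 + X.
Mole fractions y_i = n_i/n_T; K_p = p_B^2 / (p_A) with p_i = y_i·P.
Equating to 0.587 bar and solving on 0 < X < 1: X = 0.199.

X = 0.199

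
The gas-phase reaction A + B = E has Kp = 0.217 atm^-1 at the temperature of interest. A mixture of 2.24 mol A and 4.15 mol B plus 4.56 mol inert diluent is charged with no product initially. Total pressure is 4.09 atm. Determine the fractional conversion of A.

Take 2.24 mol A as basis and let X be its fractional conversion, so ξ = 2.24X.
Mole table: n_A = 2.24 − 2.24X; n_B = 4.15 − 2.24X; n_E = 2.24X; n_I = 4.56 (inert).
n_T = Σnᵢ = 10.9 − 2.24X.
With p_i = (n_i/n_T)P, Kp = p_E / (p_A p_B).
This yields a degree-2 equation in X; solving on (0,1), X = 0.236.

X = 0.236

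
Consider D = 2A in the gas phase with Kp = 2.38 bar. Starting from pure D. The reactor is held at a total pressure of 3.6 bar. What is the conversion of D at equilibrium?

Take 1 mol D as basis and let X be its fractional conversion, so ξ = X.
Species balance: n_D = 1 − X; n_A = 2X.
n_T = Σnᵢ = 1 + X.
y_i = n_i/n_T, p_i = y_i·P. Kp = p_A^2 / (p_D).
Equating to 2.38 bar and solving on 0 < X < 1: X = 0.377.

X = 0.377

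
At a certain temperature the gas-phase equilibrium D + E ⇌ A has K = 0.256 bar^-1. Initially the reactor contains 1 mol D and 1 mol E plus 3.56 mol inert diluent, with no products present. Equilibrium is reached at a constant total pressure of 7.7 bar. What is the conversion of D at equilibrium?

X = 0.223

Take 1 mol D as basis and let X be its fractional conversion, so ξ = X.
Mole table: n_D = 1 − X; n_E = 1 − X; n_A = X; n_I = 3.56 (inert).
Total moles n_T = 5.56 − X.
With p_i = (n_i/n_T)P, K = p_A / (p_D p_E).
This yields a degree-2 equation in X; solving on (0,1), X = 0.223.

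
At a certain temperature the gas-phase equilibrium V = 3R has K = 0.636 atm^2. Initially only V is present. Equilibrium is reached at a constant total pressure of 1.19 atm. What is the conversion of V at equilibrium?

X = 0.311

Take 1 mol V as basis and let X be its fractional conversion, so ξ = X.
Moles: n_V = 1 − X; n_R = 3X.
Total moles n_T = 1 + 2X.
With p_i = (n_i/n_T)P, K = p_R^3 / (p_V).
This yields a degree-3 equation in X; solving on (0,1), X = 0.311.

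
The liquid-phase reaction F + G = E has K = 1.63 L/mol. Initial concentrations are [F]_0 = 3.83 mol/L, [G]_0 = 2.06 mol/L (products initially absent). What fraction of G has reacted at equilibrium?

Let X = conversion of G; extent ξ = 2.06·X mol/L.
Concentrations: [F] = 3.83 − 2.06X; [G] = 2.06 − 2.06X; [E] = 2.06X.
K = [E] / ([F] [G]).
This equals 1.63 at X = 0.783 (the root in 0 < X < 1).

X = 0.783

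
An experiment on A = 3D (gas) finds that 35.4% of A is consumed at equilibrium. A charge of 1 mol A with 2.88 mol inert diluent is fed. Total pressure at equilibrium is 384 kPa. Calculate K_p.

K_p = 1.3e+04 kPa^2

Basis: 1 mol A initially; let X = conversion of A. Extent ξ = X.
Moles: n_A = 1 − X; n_D = 3X; n_I = 2.88 (inert).
Total moles n_T = 3.88 + 2X.
At X = 0.354: n_A = 0.646, n_D = 1.06, n_T = 4.59.
p_i = (n_i/n_T)·P. K_p = p_D^3 / (p_A) = 1.3e+04 kPa^2.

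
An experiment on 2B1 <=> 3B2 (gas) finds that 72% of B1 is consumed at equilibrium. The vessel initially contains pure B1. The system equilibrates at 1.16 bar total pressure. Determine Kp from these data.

Let X = conversion of B1 (basis 1 mol B1); extent of reaction ξ = 0.5X.
Mole table: n_B1 = 1 − X; n_B2 = 1.5X.
Total moles n_T = 1 + 0.5X.
At X = 0.72: n_B1 = 0.28, n_B2 = 1.08, n_T = 1.36.
p_i = (n_i/n_T)·P. Kp = p_B2^3 / (p_B1^2) = 13.7 bar.

Kp = 13.7 bar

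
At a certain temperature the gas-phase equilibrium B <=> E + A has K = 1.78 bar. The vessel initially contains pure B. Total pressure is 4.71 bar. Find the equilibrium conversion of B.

X = 0.524

Basis: 1 mol B initially; let X = conversion of B. Extent ξ = X.
Moles: n_B = 1 − X; n_E = X; n_A = X.
Total moles n_T = 1 + X.
y_i = n_i/n_T, p_i = y_i·P. K = p_E p_A / (p_B).
This yields a degree-2 equation in X; solving on (0,1), X = 0.524.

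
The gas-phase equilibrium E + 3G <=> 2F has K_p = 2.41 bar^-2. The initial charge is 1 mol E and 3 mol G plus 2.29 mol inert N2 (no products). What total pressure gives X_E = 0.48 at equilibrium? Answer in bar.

Let X = conversion of E (basis 1 mol E); extent of reaction ξ = X.
At extent ξ: n_E = 1 − X; n_G = 3 − 3X; n_F = 2X; n_I = 2.29 (inert).
Total moles n_T = 6.29 − 2X.
K_p = p_F^2 / (p_E p_G^3) with p_i = (n_i/n_T)·P.
At X = 0.48: the mole-fraction product g(X) = Π y_i^ν_i = 13.26. Since K_p = g(X)·P^{-2}, P = (g/K_p)^(1/2) = (13.26/2.41)^(1/2) = 2.35 bar.

P = 2.35 bar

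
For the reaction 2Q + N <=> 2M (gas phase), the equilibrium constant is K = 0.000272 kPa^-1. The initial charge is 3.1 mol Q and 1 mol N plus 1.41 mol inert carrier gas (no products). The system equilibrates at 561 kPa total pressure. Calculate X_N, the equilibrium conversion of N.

Take 1 mol N as basis and let X be its fractional conversion, so ξ = X.
Moles: n_Q = 3.1 − 2X; n_N = 1 − X; n_M = 2X; n_I = 1.41 (inert).
n_T = Σnᵢ = 5.51 − X.
y_i = n_i/n_T, p_i = y_i·P. K = p_M^2 / (p_Q^2 p_N).
Substituting and setting equal to 0.000272 kPa^-1 gives a polynomial in X; the root in (0,1) is X = 0.204.

X = 0.204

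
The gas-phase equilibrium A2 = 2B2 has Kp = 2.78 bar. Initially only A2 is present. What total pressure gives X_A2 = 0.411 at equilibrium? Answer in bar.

P = 3.42 bar

Basis: 1 mol A2 initially; let X = conversion of A2. Extent ξ = X.
Moles: n_A2 = 1 − X; n_B2 = 2X.
Summing: n_T = 1 + X.
Kp = p_B2^2 / (p_A2) with p_i = (n_i/n_T)·P.
At X = 0.411: the mole-fraction product g(X) = Π y_i^ν_i = 0.813. Since Kp = g(X)·P^{1}, P = (Kp/g)^(1/1) = (2.78/0.813)^(1/1) = 3.42 bar.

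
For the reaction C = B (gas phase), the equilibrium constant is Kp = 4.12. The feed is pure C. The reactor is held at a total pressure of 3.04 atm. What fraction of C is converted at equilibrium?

Basis: 1 mol C initially; let X = conversion of C. Extent ξ = X.
Mole table: n_C = 1 − X; n_B = X.
n_T stays at 1 (no change in mole number).
With p_i = (n_i/n_T)P, Kp = p_B / (p_C).
Setting this equal to 4.12 and taking the physical root (0 < X < 1) gives X = 0.805.

X = 0.805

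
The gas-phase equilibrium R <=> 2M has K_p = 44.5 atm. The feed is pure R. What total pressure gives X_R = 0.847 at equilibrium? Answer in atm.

P = 4.38 atm

Take 1 mol R as basis and let X be its fractional conversion, so ξ = X.
Mole table: n_R = 1 − X; n_M = 2X.
n_T = Σnᵢ = 1 + X.
K_p = p_M^2 / (p_R) with p_i = (n_i/n_T)·P.
At X = 0.847: the mole-fraction product g(X) = Π y_i^ν_i = 10.15. Since K_p = g(X)·P^{1}, P = (K_p/g)^(1/1) = (44.5/10.15)^(1/1) = 4.38 atm.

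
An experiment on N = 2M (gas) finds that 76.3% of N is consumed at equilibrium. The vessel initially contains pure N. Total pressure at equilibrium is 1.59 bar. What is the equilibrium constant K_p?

K_p = 8.86 bar

Let X = conversion of N (basis 1 mol N); extent of reaction ξ = X.
Mole table: n_N = 1 − X; n_M = 2X.
n_T = Σnᵢ = 1 + X.
At X = 0.763: n_N = 0.237, n_M = 1.53, n_T = 1.76.
p_i = (n_i/n_T)·P. K_p = p_M^2 / (p_N) = 8.86 bar.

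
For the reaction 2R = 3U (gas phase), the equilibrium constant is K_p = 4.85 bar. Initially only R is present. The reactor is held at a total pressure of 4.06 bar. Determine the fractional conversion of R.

X = 0.487

Basis: 1 mol R initially; let X = conversion of R. Extent ξ = 0.5X.
Moles: n_R = 1 − X; n_U = 1.5X.
Total moles n_T = 1 + 0.5X.
y_i = n_i/n_T, p_i = y_i·P. K_p = p_U^3 / (p_R^2).
Substituting and setting equal to 4.85 bar gives a polynomial in X; the root in (0,1) is X = 0.487.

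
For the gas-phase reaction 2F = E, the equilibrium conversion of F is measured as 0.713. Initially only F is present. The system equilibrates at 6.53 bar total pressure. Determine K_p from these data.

K_p = 0.427 bar^-1

Take 1 mol F as basis and let X be its fractional conversion, so ξ = 0.5X.
Mole table: n_F = 1 − X; n_E = 0.5X.
Summing: n_T = 1 − 0.5X.
At X = 0.713: n_F = 0.287, n_E = 0.356, n_T = 0.643.
p_i = (n_i/n_T)·P. K_p = p_E / (p_F^2) = 0.427 bar^-1.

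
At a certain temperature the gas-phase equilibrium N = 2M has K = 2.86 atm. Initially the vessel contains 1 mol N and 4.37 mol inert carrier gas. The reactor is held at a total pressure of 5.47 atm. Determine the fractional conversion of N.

X = 0.575

Basis: 1 mol N initially; let X = conversion of N. Extent ξ = X.
Mole table: n_N = 1 − X; n_M = 2X; n_I = 4.37 (inert).
Total moles n_T = 5.37 + X.
Mole fractions y_i = n_i/n_T; K = p_M^2 / (p_N) with p_i = y_i·P.
This yields a degree-2 equation in X; solving on (0,1), X = 0.575.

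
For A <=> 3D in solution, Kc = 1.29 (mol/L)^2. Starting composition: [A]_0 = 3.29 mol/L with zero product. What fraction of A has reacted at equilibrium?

X = 0.155

Let X = conversion of A; extent ξ = 3.29·X mol/L.
Concentrations: [A] = 3.29 − 3.29X; [D] = 9.87X.
Kc = [D]^3 / ([A]).
Equating to 1.29 (mol/L)^2: the physical root is X = 0.155.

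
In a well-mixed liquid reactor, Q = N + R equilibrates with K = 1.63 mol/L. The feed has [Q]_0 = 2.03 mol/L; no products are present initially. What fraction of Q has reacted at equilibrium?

X = 0.580

Let X = conversion of Q; extent ξ = 2.03·X mol/L.
Concentrations: [Q] = 2.03 − 2.03X; [N] = 2.03X; [R] = 2.03X.
K = [N] [R] / ([Q]).
Setting equal to 1.63 and solving for X on (0,1) gives X = 0.580.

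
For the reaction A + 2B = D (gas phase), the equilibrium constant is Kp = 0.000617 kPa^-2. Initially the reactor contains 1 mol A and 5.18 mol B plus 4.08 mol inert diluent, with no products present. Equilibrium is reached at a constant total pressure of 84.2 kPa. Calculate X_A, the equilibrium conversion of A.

X = 0.475

Let X = conversion of A (basis 1 mol A); extent of reaction ξ = X.
At extent ξ: n_A = 1 − X; n_B = 5.18 − 2X; n_D = X; n_I = 4.08 (inert).
Summing: n_T = 10.3 − 2X.
Mole fractions y_i = n_i/n_T; Kp = p_D / (p_A p_B^2) with p_i = y_i·P.
Substituting and setting equal to 0.000617 kPa^-2 gives a polynomial in X; the root in (0,1) is X = 0.475.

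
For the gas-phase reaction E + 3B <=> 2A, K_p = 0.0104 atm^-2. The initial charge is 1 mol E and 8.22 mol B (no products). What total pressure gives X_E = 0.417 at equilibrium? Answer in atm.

Let X = conversion of E (basis 1 mol E); extent of reaction ξ = X.
Mole table: n_E = 1 − X; n_B = 8.22 − 3X; n_A = 2X.
n_T = Σnᵢ = 9.22 − 2X.
K_p = p_A^2 / (p_E p_B^3) with p_i = (n_i/n_T)·P.
At X = 0.417: the mole-fraction product g(X) = Π y_i^ν_i = 0.2479. Since K_p = g(X)·P^{-2}, P = (g/K_p)^(1/2) = (0.2479/0.0104)^(1/2) = 4.88 atm.

P = 4.88 atm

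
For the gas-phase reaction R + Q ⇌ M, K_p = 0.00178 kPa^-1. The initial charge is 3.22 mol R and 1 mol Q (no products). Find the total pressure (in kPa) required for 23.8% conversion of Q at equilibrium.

P = 234 kPa

Basis: 1 mol Q initially; let X = conversion of Q. Extent ξ = X.
Species balance: n_R = 3.22 − X; n_Q = 1 − X; n_M = X.
Summing: n_T = 4.22 − X.
K_p = p_M / (p_R p_Q) with p_i = (n_i/n_T)·P.
At X = 0.238: the mole-fraction product g(X) = Π y_i^ν_i = 0.4171. Since K_p = g(X)·P^{-1}, P = (g/K_p)^(1/1) = (0.4171/0.00178)^(1/1) = 234 kPa.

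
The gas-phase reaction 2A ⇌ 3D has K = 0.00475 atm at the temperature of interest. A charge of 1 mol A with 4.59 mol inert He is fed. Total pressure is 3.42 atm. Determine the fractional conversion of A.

Let X = conversion of A (basis 1 mol A); extent of reaction ξ = 0.5X.
Species balance: n_A = 1 − X; n_D = 1.5X; n_I = 4.59 (inert).
n_T = Σnᵢ = 5.59 + 0.5X.
With p_i = (n_i/n_T)P, K = p_D^3 / (p_A^2).
Setting this equal to 0.00475 atm and taking the physical root (0 < X < 1) gives X = 0.122.

X = 0.122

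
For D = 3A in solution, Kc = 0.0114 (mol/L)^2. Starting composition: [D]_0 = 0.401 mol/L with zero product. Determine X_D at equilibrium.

Let X = conversion of D; extent ξ = 0.401·X mol/L.
Concentrations: [D] = 0.401 − 0.401X; [A] = 1.2X.
Kc = [A]^3 / ([D]).
Solving Kc = 0.0114 for X ∈ (0,1): X = 0.132.

X = 0.132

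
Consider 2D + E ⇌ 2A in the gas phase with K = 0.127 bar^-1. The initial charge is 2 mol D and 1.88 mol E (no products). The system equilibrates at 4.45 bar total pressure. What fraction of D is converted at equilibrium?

X = 0.332

Take 2 mol D as basis and let X be its fractional conversion, so ξ = X.
Species balance: n_D = 2 − 2X; n_E = 1.88 − X; n_A = 2X.
Summing: n_T = 3.88 − X.
y_i = n_i/n_T, p_i = y_i·P. K = p_A^2 / (p_D^2 p_E).
Substituting and setting equal to 0.127 bar^-1 gives a polynomial in X; the root in (0,1) is X = 0.332.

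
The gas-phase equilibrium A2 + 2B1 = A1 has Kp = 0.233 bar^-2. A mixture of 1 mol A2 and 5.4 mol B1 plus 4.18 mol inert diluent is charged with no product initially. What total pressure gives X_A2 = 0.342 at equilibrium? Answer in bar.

P = 3.13 bar

Basis: 1 mol A2 initially; let X = conversion of A2. Extent ξ = X.
At extent ξ: n_A2 = 1 − X; n_B1 = 5.4 − 2X; n_A1 = X; n_I = 4.18 (inert).
Summing: n_T = 10.6 − 2X.
Kp = p_A1 / (p_A2 p_B1^2) with p_i = (n_i/n_T)·P.
At X = 0.342: the mole-fraction product g(X) = Π y_i^ν_i = 2.289. Since Kp = g(X)·P^{-2}, P = (g/Kp)^(1/2) = (2.289/0.233)^(1/2) = 3.13 bar.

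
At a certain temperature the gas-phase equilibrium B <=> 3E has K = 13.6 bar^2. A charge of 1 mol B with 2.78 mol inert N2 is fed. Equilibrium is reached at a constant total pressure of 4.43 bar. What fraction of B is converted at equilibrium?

X = 0.625

Take 1 mol B as basis and let X be its fractional conversion, so ξ = X.
Moles: n_B = 1 − X; n_E = 3X; n_I = 2.78 (inert).
n_T = Σnᵢ = 3.78 + 2X.
y_i = n_i/n_T, p_i = y_i·P. K = p_E^3 / (p_B).
Equating to 13.6 bar^2 and solving on 0 < X < 1: X = 0.625.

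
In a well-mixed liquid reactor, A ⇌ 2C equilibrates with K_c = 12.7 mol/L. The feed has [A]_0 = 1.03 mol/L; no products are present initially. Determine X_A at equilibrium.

X = 0.795

Let X = conversion of A; extent ξ = 1.03·X mol/L.
Concentrations: [A] = 1.03 − 1.03X; [C] = 2.06X.
K_c = [C]^2 / ([A]).
Equating to 12.7 mol/L: the physical root is X = 0.795.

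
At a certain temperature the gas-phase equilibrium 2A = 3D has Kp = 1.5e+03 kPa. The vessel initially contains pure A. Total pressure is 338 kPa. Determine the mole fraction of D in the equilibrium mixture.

Basis: 1 mol A initially; let X = conversion of A. Extent ξ = 0.5X.
Mole table: n_A = 1 − X; n_D = 1.5X.
n_T = Σnᵢ = 1 + 0.5X.
With p_i = (n_i/n_T)P, Kp = p_D^3 / (p_A^2).
Equating to 1.5e+03 kPa and solving on 0 < X < 1: X = 0.624.
Then n_D = 0.937, n_T = 1.31, so y_D = 0.714.

y_D = 0.714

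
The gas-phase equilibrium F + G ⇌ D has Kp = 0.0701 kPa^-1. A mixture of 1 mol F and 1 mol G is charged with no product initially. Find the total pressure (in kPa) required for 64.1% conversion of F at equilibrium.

P = 96.4 kPa

Take 1 mol F as basis and let X be its fractional conversion, so ξ = X.
Species balance: n_F = 1 − X; n_G = 1 − X; n_D = X.
n_T = Σnᵢ = 2 − X.
Kp = p_D / (p_F p_G) with p_i = (n_i/n_T)·P.
At X = 0.641: the mole-fraction product g(X) = Π y_i^ν_i = 6.759. Since Kp = g(X)·P^{-1}, P = (g/Kp)^(1/1) = (6.759/0.0701)^(1/1) = 96.4 kPa.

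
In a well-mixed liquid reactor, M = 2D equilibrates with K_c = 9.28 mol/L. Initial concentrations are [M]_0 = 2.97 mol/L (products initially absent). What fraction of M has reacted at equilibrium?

X = 0.576

Let X = conversion of M; extent ξ = 2.97·X mol/L.
Concentrations: [M] = 2.97 − 2.97X; [D] = 5.94X.
K_c = [D]^2 / ([M]).
Setting equal to 9.28 and solving for X on (0,1) gives X = 0.576.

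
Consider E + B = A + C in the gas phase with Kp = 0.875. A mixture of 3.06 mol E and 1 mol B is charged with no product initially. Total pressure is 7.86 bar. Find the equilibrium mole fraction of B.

y_B = 0.065

Basis: 1 mol B initially; let X = conversion of B. Extent ξ = X.
Moles: n_E = 3.06 − X; n_B = 1 − X; n_A = X; n_C = X.
Total moles n_T = 4.06 (Δν = 0, constant).
y_i = n_i/n_T, p_i = y_i·P. Kp = p_A p_C / (p_E p_B).
Equating to 0.875 and solving on 0 < X < 1: X = 0.735.
Then n_B = 0.265, n_T = 4.06, so y_B = 0.065.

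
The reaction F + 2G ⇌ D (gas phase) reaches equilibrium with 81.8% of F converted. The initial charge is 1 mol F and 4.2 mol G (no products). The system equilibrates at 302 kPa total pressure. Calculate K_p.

K_p = 9.52e-05 kPa^-2

Take 1 mol F as basis and let X be its fractional conversion, so ξ = X.
Mole table: n_F = 1 − X; n_G = 4.2 − 2X; n_D = X.
Total moles n_T = 5.2 − 2X.
At X = 0.818: n_F = 0.182, n_G = 2.56, n_D = 0.818, n_T = 3.56.
p_i = (n_i/n_T)·P. K_p = p_D / (p_F p_G^2) = 9.52e-05 kPa^-2.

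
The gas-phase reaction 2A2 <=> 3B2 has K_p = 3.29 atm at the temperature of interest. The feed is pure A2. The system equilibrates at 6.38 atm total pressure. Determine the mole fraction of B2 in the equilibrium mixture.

Basis: 1 mol A2 initially; let X = conversion of A2. Extent ξ = 0.5X.
At extent ξ: n_A2 = 1 − X; n_B2 = 1.5X.
n_T = Σnᵢ = 1 + 0.5X.
With p_i = (n_i/n_T)P, K_p = p_B2^3 / (p_A2^2).
Equating to 3.29 atm and solving on 0 < X < 1: X = 0.403.
Then n_B2 = 0.604, n_T = 1.2, so y_B2 = 0.503.

y_B2 = 0.503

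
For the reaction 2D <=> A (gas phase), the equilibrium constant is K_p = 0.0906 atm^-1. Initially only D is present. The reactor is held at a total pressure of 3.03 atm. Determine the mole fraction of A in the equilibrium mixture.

y_A = 0.183

Take 1 mol D as basis and let X be its fractional conversion, so ξ = 0.5X.
At extent ξ: n_D = 1 − X; n_A = 0.5X.
n_T = Σnᵢ = 1 − 0.5X.
With p_i = (n_i/n_T)P, K_p = p_A / (p_D^2).
Equating to 0.0906 atm^-1 and solving on 0 < X < 1: X = 0.310.
Then n_A = 0.155, n_T = 0.845, so y_A = 0.183.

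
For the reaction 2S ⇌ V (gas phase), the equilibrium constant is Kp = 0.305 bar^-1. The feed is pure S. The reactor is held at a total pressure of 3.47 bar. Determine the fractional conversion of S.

X = 0.563

Basis: 1 mol S initially; let X = conversion of S. Extent ξ = 0.5X.
Species balance: n_S = 1 − X; n_V = 0.5X.
Summing: n_T = 1 − 0.5X.
Mole fractions y_i = n_i/n_T; Kp = p_V / (p_S^2) with p_i = y_i·P.
Equating to 0.305 bar^-1 and solving on 0 < X < 1: X = 0.563.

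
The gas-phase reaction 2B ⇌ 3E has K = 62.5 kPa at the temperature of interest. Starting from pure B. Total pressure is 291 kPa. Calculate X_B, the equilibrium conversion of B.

Let X = conversion of B (basis 1 mol B); extent of reaction ξ = 0.5X.
Moles: n_B = 1 − X; n_E = 1.5X.
Total moles n_T = 1 + 0.5X.
Mole fractions y_i = n_i/n_T; K = p_E^3 / (p_B^2) with p_i = y_i·P.
Setting this equal to 62.5 kPa and taking the physical root (0 < X < 1) gives X = 0.323.

X = 0.323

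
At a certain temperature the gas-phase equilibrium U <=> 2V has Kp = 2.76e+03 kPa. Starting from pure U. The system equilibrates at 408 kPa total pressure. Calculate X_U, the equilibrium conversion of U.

Let X = conversion of U (basis 1 mol U); extent of reaction ξ = X.
Mole table: n_U = 1 − X; n_V = 2X.
n_T = Σnᵢ = 1 + X.
y_i = n_i/n_T, p_i = y_i·P. Kp = p_V^2 / (p_U).
Equating to 2.76e+03 kPa and solving on 0 < X < 1: X = 0.793.

X = 0.793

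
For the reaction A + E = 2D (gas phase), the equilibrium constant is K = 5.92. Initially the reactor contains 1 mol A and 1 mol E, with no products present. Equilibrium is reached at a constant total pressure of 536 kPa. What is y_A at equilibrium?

y_A = 0.226

Take 1 mol A as basis and let X be its fractional conversion, so ξ = X.
Species balance: n_A = 1 − X; n_E = 1 − X; n_D = 2X.
Total moles n_T = 2 (Δν = 0, constant).
Mole fractions y_i = n_i/n_T; K = p_D^2 / (p_A p_E) with p_i = y_i·P.
Substituting and setting equal to 5.92 gives a polynomial in X; the root in (0,1) is X = 0.549.
Then n_A = 0.451, n_T = 2, so y_A = 0.226.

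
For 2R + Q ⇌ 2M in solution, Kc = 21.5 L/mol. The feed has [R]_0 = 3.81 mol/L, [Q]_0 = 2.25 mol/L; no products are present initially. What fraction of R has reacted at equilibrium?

X = 0.798

Let X = conversion of R; extent ξ = 3.81X/2 mol/L.
Concentrations: [R] = 3.81 − 3.81X; [Q] = 2.25 − 1.91X; [M] = 3.81X.
Kc = [M]^2 / ([R]^2 [Q]).
Equating to 21.5 L/mol: the physical root is X = 0.798.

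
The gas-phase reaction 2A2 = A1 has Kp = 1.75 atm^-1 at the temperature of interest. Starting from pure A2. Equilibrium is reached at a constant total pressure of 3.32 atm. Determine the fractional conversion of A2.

X = 0.797

Basis: 1 mol A2 initially; let X = conversion of A2. Extent ξ = 0.5X.
At extent ξ: n_A2 = 1 − X; n_A1 = 0.5X.
Total moles n_T = 1 − 0.5X.
With p_i = (n_i/n_T)P, Kp = p_A1 / (p_A2^2).
Substituting and setting equal to 1.75 atm^-1 gives a polynomial in X; the root in (0,1) is X = 0.797.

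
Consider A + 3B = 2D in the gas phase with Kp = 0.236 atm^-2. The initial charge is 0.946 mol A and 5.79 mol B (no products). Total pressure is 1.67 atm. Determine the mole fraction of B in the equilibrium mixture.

y_B = 0.760

Let X = conversion of A (basis 0.946 mol A); extent of reaction ξ = 0.946X.
Moles: n_A = 0.946 − 0.946X; n_B = 5.79 − 2.84X; n_D = 1.89X.
Summing: n_T = 6.74 − 1.89X.
Mole fractions y_i = n_i/n_T; Kp = p_D^2 / (p_A p_B^3) with p_i = y_i·P.
This yields a degree-4 equation in X; solving on (0,1), X = 0.480.
Then n_B = 4.43, n_T = 5.83, so y_B = 0.760.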